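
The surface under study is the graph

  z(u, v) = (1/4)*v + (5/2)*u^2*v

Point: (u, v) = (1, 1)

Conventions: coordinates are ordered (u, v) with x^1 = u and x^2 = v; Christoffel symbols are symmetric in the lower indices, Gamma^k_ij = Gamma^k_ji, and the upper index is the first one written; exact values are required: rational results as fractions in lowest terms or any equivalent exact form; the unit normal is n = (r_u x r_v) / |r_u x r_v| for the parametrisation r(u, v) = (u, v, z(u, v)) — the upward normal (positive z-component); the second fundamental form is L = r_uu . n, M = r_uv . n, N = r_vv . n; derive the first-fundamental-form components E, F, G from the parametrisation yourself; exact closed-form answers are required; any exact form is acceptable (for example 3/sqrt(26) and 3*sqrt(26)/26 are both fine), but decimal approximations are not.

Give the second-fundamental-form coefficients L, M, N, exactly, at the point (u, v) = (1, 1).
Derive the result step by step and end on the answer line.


z_u = 5, z_v = 11/4, z_uu = 5, z_uv = 5, z_vv = 0
E = 26, F = 55/4, G = 137/16; answer radicand W^2 = 537/16
unnormalised second-form numerators: l = 5, m = 5, n = 0; L = l/sqrt(537/16), and similarly M = m/sqrt(W^2), N = n/sqrt(W^2)

Answer: L = 20*sqrt(537)/537, M = 20*sqrt(537)/537, N = 0


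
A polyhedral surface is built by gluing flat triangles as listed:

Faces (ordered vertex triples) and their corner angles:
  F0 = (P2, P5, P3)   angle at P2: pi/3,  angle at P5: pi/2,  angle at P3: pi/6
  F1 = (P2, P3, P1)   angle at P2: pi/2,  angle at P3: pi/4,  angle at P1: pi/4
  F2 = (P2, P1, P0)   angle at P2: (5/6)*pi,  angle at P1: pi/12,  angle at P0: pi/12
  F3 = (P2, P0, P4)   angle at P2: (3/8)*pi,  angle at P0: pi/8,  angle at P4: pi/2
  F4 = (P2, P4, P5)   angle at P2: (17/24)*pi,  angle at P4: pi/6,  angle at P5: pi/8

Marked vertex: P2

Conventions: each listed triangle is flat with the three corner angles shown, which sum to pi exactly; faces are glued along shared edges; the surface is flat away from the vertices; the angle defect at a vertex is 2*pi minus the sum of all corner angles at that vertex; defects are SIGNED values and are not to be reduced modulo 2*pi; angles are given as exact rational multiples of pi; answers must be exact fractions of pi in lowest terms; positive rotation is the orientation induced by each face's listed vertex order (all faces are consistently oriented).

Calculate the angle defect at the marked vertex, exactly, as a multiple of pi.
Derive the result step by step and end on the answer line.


Sum of corner angles at P2: (11/4)*pi
defect = 2*pi - (11/4)*pi

Answer: defect(P2) = (-3/4)*pi


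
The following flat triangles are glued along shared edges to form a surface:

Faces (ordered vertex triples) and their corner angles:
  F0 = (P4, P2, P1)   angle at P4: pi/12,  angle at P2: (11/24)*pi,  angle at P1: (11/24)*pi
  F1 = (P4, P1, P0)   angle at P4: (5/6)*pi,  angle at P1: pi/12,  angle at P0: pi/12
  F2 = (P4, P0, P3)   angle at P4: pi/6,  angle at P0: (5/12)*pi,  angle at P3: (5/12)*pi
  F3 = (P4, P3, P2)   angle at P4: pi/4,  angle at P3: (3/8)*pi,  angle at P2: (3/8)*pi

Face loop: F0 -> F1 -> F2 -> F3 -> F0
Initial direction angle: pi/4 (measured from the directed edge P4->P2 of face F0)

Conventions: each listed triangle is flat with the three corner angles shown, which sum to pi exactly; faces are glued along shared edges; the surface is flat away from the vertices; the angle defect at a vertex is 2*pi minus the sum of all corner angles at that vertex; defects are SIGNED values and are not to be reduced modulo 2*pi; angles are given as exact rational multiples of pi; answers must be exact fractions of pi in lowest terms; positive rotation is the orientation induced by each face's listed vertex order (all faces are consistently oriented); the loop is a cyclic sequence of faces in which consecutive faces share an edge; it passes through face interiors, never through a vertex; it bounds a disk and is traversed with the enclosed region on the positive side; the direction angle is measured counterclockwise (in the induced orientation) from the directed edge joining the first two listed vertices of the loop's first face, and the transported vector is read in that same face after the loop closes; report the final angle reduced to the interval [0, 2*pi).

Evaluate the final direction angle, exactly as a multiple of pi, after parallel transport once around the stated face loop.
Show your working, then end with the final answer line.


enclosed vertex P4: corner angles sum to (4/3)*pi, defect = 2*pi - (4/3)*pi = (2/3)*pi
by Gauss-Bonnet the loop rotates the vector by the enclosed defect sum (positive orientation, mod 2*pi)
final angle = pi/4 + (2/3)*pi = (11/12)*pi (mod 2*pi)

Answer: final direction angle = (11/12)*pi


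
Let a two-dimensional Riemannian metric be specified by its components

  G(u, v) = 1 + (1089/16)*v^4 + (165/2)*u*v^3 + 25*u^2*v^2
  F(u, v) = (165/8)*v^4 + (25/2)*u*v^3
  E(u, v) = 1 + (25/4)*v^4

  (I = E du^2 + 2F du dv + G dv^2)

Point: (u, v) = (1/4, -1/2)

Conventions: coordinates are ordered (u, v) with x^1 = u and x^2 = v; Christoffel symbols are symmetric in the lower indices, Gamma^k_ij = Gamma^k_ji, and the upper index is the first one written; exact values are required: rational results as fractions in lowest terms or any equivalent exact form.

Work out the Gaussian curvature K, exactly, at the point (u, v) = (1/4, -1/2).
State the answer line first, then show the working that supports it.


Answer: K = -16384/31329

E = 89/64, F = 115/128, G = 785/256, EG - F^2 = 885/256 at the point
E_u = 0, E_v = -25/8, F_u = -25/16, F_v = -255/32, G_u = -115/16, G_v = -161/8
E_vv = 75/4, F_uv = 75/8, G_uu = 25/2
Evaluate Brioschi's two determinant matrices M1, M2 and divide by (EG - F^2)^2.
M1 = [[-E_vv/2 + F_uv - G_uu/2, E_u/2, F_u - E_v/2], [F_v - G_u/2, E, F], [G_v/2, F, G]] = [[-25/4, 0, 0], [-35/8, 89/64, 115/128], [-161/16, 115/128, 785/256]]; det M1 = -22125/1024
M2 = [[0, E_v/2, G_u/2], [E_v/2, E, F], [G_u/2, F, G]] = [[0, -25/16, -115/32], [-25/16, 89/64, 115/128], [-115/32, 115/128, 785/256]]; det M2 = -15725/1024
det M1 - det M2 = -25/4; K = -25/4 / (885/256)^2 = -16384/31329


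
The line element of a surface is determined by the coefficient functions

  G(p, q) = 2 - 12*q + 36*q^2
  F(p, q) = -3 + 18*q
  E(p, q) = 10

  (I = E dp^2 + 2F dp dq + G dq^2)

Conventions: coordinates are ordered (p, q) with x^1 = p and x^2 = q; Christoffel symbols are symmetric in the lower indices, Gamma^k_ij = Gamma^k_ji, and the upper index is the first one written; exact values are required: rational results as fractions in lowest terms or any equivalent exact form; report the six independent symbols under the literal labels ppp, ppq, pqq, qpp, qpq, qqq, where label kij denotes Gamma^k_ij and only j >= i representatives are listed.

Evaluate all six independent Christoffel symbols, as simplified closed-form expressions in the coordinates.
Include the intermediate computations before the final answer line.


E = 10; F = -3 + 18*q; G = 2 - 12*q + 36*q^2
Gamma^k_ij = (1/2) g^{kl} (d_i g_jl + d_j g_il - d_l g_ij), with g^inv = (1/(EG-F^2)) [[G, -F], [-F, E]]
first partials: E_p = 0, E_q = 0, F_p = 0, F_q = 18, G_p = 0, G_q = -12 + 72*q
D = EG - F^2 = 11 - 12*q + 36*q^2
expanded: Gamma^p_pp = (G E_p - 2F F_p + F E_q)/(2D), Gamma^p_pq = (G E_q - F G_p)/(2D), Gamma^p_qq = (2G F_q - G G_p - F G_q)/(2D), Gamma^q_pp = (2E F_p - E E_q - F E_p)/(2D), Gamma^q_pq = (E G_p - F E_q)/(2D), Gamma^q_qq = (E G_q - 2F F_q + F G_p)/(2D); substitute and cancel common factors

Answer: Gamma_ppp = 0, Gamma_ppq = 0, Gamma_pqq = 18/(36*q^2 - 12*q + 11), Gamma_qpp = 0, Gamma_qpq = 0, Gamma_qqq = (36*q - 6)/(36*q^2 - 12*q + 11)


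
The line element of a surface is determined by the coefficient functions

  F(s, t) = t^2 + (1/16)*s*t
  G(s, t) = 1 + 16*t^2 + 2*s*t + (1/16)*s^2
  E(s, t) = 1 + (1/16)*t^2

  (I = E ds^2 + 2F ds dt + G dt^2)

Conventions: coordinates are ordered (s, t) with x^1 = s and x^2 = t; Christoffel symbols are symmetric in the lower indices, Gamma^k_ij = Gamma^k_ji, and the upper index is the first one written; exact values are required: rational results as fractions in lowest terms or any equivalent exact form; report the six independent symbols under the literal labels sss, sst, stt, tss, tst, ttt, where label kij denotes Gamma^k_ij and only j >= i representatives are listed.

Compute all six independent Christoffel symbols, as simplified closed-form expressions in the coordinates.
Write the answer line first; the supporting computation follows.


Answer: Gamma_sss = 0, Gamma_sst = t/(s^2 + 32*s*t + 257*t^2 + 16), Gamma_stt = 16*t/(s^2 + 32*s*t + 257*t^2 + 16), Gamma_tss = 0, Gamma_tst = (s + 16*t)/(s^2 + 32*s*t + 257*t^2 + 16), Gamma_ttt = (16*s + 256*t)/(s^2 + 32*s*t + 257*t^2 + 16)

E = 1 + (1/16)*t^2; F = t^2 + (1/16)*s*t; G = 1 + 16*t^2 + 2*s*t + (1/16)*s^2
Gamma^k_ij = (1/2) g^{kl} (d_i g_jl + d_j g_il - d_l g_ij), with g^inv = (1/(EG-F^2)) [[G, -F], [-F, E]]
first partials: E_s = 0, E_t = (1/8)*t, F_s = (1/16)*t, F_t = 2*t + (1/16)*s, G_s = 2*t + (1/8)*s, G_t = 32*t + 2*s
D = EG - F^2 = 1 + (257/16)*t^2 + 2*s*t + (1/16)*s^2
expanded: Gamma^s_ss = (G E_s - 2F F_s + F E_t)/(2D), Gamma^s_st = (G E_t - F G_s)/(2D), Gamma^s_tt = (2G F_t - G G_s - F G_t)/(2D), Gamma^t_ss = (2E F_s - E E_t - F E_s)/(2D), Gamma^t_st = (E G_s - F E_t)/(2D), Gamma^t_tt = (E G_t - 2F F_t + F G_s)/(2D); substitute and cancel common factors


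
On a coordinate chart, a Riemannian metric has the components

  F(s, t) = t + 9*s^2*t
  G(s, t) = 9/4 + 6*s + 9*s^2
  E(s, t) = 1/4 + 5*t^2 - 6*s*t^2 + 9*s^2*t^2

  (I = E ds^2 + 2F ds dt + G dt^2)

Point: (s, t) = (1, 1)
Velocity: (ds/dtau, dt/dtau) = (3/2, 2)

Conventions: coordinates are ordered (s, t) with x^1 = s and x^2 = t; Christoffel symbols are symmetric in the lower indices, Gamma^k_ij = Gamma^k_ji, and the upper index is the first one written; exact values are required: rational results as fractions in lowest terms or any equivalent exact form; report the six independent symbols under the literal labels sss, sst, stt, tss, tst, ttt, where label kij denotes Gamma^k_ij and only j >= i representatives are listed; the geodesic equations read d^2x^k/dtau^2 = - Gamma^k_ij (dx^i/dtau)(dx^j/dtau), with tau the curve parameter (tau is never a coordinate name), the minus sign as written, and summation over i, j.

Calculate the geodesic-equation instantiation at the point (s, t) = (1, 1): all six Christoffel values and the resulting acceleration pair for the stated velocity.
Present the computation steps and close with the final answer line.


E = 33/4, F = 10, G = 69/4 at the point
E_s = 12, E_t = 16, F_s = 18, F_t = 10, G_s = 24, G_t = 0
EG - F^2 = 677/16;  g^inv = (16/677) * [[69/4, -10], [-10, 33/4]]
first-kind symbols [ij,l] = (1/2)(d_i g_jl + d_j g_il - d_l g_ij): [ss,s] = E_s/2 = 6, [ss,t] = F_s - E_t/2 = 10, [st,s] = E_t/2 = 8, [st,t] = G_s/2 = 12, [tt,s] = F_t - G_s/2 = -2, [tt,t] = G_t/2 = 0
Gamma^s_ij = (G*[ij,s] - F*[ij,t])/(EG - F^2), Gamma^t_ij = (E*[ij,t] - F*[ij,s])/(EG - F^2)
Gamma_sss = 56/677, Gamma_sst = 288/677, Gamma_stt = -552/677, Gamma_tss = 360/677, Gamma_tst = 304/677, Gamma_ttt = 320/677
d^2s/dtau^2 = -(Gamma_sss*(3/2)^2 + 2*Gamma_sst*(3/2)*(2) + Gamma_stt*(2)^2) = 354/677
d^2t/dtau^2 = -(Gamma_tss*(3/2)^2 + 2*Gamma_tst*(3/2)*(2) + Gamma_ttt*(2)^2) = -3914/677

Answer: Gamma_sss = 56/677, Gamma_sst = 288/677, Gamma_stt = -552/677, Gamma_tss = 360/677, Gamma_tst = 304/677, Gamma_ttt = 320/677; accelerations (d^2s/dtau^2, d^2t/dtau^2) = (354/677, -3914/677)


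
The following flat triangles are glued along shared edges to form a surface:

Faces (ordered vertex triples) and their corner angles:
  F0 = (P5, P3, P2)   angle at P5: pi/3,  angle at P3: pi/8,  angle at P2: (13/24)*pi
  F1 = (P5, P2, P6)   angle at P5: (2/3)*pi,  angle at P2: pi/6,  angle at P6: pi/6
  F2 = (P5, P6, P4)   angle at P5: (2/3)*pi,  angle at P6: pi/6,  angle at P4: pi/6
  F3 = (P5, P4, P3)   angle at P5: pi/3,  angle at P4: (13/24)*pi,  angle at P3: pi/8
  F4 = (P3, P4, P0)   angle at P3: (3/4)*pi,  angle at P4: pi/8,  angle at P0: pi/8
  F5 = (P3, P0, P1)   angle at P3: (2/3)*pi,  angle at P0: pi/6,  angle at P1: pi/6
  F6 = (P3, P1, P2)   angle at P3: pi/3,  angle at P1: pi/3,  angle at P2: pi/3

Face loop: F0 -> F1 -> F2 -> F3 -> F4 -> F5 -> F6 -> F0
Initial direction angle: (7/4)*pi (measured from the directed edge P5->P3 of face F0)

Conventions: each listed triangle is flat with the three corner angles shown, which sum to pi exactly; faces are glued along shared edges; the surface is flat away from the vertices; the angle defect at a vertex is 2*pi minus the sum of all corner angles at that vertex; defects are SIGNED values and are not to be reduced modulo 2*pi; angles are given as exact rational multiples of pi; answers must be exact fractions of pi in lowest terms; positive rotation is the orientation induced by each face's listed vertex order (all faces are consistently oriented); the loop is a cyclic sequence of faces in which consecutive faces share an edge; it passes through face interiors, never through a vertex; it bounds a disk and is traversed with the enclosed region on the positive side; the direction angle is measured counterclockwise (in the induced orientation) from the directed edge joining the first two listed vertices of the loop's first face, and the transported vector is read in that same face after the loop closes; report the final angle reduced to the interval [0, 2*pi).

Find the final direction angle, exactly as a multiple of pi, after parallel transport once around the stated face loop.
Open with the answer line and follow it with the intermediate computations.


Answer: final direction angle = (7/4)*pi

enclosed vertex P3: corner angles sum to 2*pi, defect = 2*pi - 2*pi = 0
enclosed vertex P5: corner angles sum to 2*pi, defect = 2*pi - 2*pi = 0
holonomy = initial angle + sum of enclosed defects (mod 2*pi), positive in the induced orientation
final angle = (7/4)*pi + 0 = (7/4)*pi (mod 2*pi)


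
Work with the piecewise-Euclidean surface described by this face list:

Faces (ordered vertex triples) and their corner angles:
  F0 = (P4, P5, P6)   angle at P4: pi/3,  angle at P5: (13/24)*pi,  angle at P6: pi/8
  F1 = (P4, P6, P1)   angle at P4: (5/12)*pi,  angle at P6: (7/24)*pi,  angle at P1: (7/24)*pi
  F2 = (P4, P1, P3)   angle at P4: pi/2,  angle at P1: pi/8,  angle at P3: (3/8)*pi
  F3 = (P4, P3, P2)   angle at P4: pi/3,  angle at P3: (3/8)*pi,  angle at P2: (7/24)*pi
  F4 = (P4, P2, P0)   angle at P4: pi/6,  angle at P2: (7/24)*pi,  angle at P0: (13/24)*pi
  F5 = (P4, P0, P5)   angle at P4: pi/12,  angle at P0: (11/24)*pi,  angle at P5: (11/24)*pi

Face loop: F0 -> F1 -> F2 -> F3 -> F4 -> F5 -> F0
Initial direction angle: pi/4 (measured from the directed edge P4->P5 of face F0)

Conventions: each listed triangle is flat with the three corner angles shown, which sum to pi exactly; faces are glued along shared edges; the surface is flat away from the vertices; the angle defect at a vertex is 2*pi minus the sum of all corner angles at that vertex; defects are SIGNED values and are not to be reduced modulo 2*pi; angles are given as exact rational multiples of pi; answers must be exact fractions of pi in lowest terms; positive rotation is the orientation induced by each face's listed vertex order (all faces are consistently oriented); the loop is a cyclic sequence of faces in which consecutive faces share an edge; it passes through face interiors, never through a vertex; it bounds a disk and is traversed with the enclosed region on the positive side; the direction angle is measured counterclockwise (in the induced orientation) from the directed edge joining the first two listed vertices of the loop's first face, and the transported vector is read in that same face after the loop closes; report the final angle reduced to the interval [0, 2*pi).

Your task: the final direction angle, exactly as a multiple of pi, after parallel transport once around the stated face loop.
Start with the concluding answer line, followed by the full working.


Answer: final direction angle = (5/12)*pi

enclosed vertex P4: corner angles sum to (11/6)*pi, defect = 2*pi - (11/6)*pi = pi/6
by Gauss-Bonnet the loop rotates the vector by the enclosed defect sum (positive orientation, mod 2*pi)
final angle = pi/4 + pi/6 = (5/12)*pi (mod 2*pi)


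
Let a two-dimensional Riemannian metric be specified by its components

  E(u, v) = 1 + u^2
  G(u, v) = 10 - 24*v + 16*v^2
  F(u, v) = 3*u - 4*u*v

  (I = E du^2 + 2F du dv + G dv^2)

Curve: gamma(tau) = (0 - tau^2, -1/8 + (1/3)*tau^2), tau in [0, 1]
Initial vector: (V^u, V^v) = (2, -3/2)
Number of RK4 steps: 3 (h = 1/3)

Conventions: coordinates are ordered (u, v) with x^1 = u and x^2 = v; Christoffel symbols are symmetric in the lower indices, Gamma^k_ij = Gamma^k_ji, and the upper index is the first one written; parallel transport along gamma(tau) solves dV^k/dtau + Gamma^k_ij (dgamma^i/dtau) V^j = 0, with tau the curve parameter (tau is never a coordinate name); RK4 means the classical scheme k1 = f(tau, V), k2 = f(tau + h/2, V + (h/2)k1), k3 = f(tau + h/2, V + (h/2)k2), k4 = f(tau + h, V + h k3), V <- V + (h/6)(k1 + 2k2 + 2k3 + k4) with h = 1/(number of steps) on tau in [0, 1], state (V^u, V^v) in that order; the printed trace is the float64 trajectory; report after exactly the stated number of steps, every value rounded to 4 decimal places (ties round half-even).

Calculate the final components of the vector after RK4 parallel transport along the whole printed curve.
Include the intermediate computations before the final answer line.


gamma'(tau) = (-2*tau, (2/3)*tau); f(tau, V)^k = -Gamma^k_ij(gamma(tau)) gamma'^i(tau) V^j; h = 1/3; intermediate values shown to 6 dp
curve data and Christoffel symbols at the stage parameters:
  tau = 0.000000: gamma = (0.000000, -0.125000), gamma' = (0.000000, 0.000000); Gamma_uuu = 0.000000, Gamma_uuv = 0.000000, Gamma_uvv = 0.000000, Gamma_vuu = 0.264151, Gamma_vuv = 0.000000, Gamma_vvv = -1.056604
  tau = 0.166667: gamma = (-0.027778, -0.115741), gamma' = (-0.333333, 0.111111); Gamma_uuu = -0.002138, Gamma_uuv = 0.000000, Gamma_uvv = 0.008552, Gamma_vuu = 0.266528, Gamma_vuv = 0.000000, Gamma_vvv = -1.066111
  tau = 0.333333: gamma = (-0.111111, -0.087963), gamma' = (-0.666667, 0.222222); Gamma_uuu = -0.009072, Gamma_uuv = 0.000000, Gamma_uvv = 0.036289, Gamma_vuu = 0.273682, Gamma_vuv = 0.000000, Gamma_vvv = -1.094727
  tau = 0.500000: gamma = (-0.250000, -0.041667), gamma' = (-1.000000, 0.333333); Gamma_uuu = -0.022542, Gamma_uuv = 0.000000, Gamma_uvv = 0.090169, Gamma_vuu = 0.285535, Gamma_vuv = 0.000000, Gamma_vvv = -1.142142
  tau = 0.666667: gamma = (-0.444444, 0.023148), gamma' = (-1.333333, 0.444444); Gamma_uuu = -0.046054, Gamma_uuv = 0.000000, Gamma_uvv = 0.184215, Gamma_vuu = 0.301269, Gamma_vuv = 0.000000, Gamma_vvv = -1.205074
  tau = 0.833333: gamma = (-0.694444, 0.106481), gamma' = (-1.666667, 0.555556); Gamma_uuu = -0.085648, Gamma_uuv = 0.000000, Gamma_uvv = 0.342592, Gamma_vuu = 0.317469, Gamma_vuv = 0.000000, Gamma_vvv = -1.269876
  tau = 1.000000: gamma = (-1.000000, 0.208333), gamma' = (-2.000000, 0.666667); Gamma_uuu = -0.149378, Gamma_uuv = 0.000000, Gamma_uvv = 0.597510, Gamma_vuu = 0.323651, Gamma_vuv = 0.000000, Gamma_vvv = -1.294606
step 0: V^u = 2.0000, V^v = -1.5000
step 1: k1 = (0.000000, 0.000000), k2 = (0.000000, 0.000000), k3 = (0.000000, 0.000000), k4 = (0.000000, 0.000000); V <- V + (h/6)(k1 + 2k2 + 2k3 + k4): V^u = 2.0000, V^v = -1.5000
step 2: k1 = (0.000000, 0.000000), k2 = (0.000000, 0.000000), k3 = (0.000000, 0.000000), k4 = (0.000000, 0.000000); V <- V + (h/6)(k1 + 2k2 + 2k3 + k4): V^u = 2.0000, V^v = -1.5000
step 3: k1 = (0.000000, 0.000000), k2 = (0.000000, 0.000000), k3 = (0.000000, 0.000000), k4 = (0.000000, 0.000000); V <- V + (h/6)(k1 + 2k2 + 2k3 + k4): V^u = 2.0000, V^v = -1.5000

Answer: V^u = 2.0000, V^v = -1.5000


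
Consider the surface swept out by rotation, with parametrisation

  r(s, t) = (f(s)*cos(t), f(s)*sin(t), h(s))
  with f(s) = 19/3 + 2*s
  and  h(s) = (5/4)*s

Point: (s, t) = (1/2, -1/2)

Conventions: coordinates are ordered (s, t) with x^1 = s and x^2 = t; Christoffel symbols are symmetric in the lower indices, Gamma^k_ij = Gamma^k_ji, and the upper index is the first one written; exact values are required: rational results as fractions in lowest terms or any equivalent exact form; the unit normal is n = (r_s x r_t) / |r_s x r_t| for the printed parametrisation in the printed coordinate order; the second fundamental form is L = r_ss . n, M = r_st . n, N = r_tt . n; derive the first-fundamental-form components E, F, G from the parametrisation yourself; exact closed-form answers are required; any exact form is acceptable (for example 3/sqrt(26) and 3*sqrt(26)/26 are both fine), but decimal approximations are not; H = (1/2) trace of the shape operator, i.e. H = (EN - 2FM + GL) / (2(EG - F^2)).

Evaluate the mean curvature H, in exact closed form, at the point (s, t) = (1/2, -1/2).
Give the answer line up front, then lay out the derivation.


Answer: H = 15*sqrt(89)/3916

f = 22/3, f' = 2, f'' = 0, h' = 5/4, h'' = 0
E = 89/16, F = 0, G = 484/9; answer radicand W^2 = 89/16
unnormalised second-form numerators: l = 0, m = 0, n = 55/6; L = l/sqrt(89/16), and similarly M = m/sqrt(W^2), N = n/sqrt(W^2)
H = (E*n - 2*F*m + G*l) / (2*(EG - F^2)*sqrt(W^2)); E*n - 2*F*m + G*l = 4895/96, EG - F^2 = 10769/36, so H = (15/176)/sqrt(89/16)


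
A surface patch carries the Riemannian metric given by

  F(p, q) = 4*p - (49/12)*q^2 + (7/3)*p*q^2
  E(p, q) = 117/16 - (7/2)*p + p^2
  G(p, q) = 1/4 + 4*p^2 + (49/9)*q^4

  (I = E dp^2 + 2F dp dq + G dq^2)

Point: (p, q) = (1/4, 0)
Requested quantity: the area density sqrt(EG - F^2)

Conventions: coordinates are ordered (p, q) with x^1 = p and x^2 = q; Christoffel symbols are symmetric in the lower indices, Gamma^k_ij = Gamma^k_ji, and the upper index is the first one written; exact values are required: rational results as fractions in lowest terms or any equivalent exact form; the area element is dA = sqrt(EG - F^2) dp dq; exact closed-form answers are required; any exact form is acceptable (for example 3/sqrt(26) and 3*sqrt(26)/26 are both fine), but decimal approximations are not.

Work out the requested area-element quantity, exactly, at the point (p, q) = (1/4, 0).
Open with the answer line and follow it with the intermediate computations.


Answer: sqrt(EG - F^2) = 3/2

E = 13/2, F = 1, G = 1/2; EG - F^2 = 9/4


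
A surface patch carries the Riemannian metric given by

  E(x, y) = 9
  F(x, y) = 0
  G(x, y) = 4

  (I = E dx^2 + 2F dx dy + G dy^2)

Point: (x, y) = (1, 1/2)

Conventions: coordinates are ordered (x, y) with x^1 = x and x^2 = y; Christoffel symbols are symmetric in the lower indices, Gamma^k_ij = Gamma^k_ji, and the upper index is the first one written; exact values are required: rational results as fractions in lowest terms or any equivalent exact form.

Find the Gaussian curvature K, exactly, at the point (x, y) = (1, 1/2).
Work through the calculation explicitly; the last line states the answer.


E = 9, F = 0, G = 4, EG - F^2 = 36 at the point
E_x = 0, E_y = 0, F_x = 0, F_y = 0, G_x = 0, G_y = 0
E_yy = 0, F_xy = 0, G_xx = 0
Using the Brioschi determinant formula for K from the metric derivatives:
M1 = [[-E_yy/2 + F_xy - G_xx/2, E_x/2, F_x - E_y/2], [F_y - G_x/2, E, F], [G_y/2, F, G]] = [[0, 0, 0], [0, 9, 0], [0, 0, 4]]; det M1 = 0
M2 = [[0, E_y/2, G_x/2], [E_y/2, E, F], [G_x/2, F, G]] = [[0, 0, 0], [0, 9, 0], [0, 0, 4]]; det M2 = 0
det M1 - det M2 = 0; K = 0 / (36)^2 = 0

Answer: K = 0


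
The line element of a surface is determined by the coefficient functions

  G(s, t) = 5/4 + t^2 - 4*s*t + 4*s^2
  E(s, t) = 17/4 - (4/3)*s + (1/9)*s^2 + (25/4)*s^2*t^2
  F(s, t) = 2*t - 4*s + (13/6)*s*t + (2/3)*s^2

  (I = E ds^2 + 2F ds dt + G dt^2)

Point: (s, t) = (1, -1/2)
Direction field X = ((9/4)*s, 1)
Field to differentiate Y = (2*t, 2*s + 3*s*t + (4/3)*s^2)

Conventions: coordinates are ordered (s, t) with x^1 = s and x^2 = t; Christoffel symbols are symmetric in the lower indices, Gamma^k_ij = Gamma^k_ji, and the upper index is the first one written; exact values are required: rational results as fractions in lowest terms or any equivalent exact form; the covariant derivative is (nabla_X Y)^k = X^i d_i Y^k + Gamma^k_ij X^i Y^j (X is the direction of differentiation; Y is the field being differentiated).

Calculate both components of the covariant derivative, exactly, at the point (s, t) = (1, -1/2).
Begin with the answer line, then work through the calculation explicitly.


Answer: (nabla_X Y)^s = -5551/1172, (nabla_X Y)^t = 32439/4688

E = 661/144, F = -65/12, G = 15/2 at the point
E_s = 145/72, E_t = -25/4, F_s = -15/4, F_t = 25/6, G_s = 10, G_t = -5
EG - F^2 = 1465/288;  g^inv = (288/1465) * [[15/2, 65/12], [65/12, 661/144]]
first-kind symbols [ij,l] = (1/2)(d_i g_jl + d_j g_il - d_l g_ij): [ss,s] = E_s/2 = 145/144, [ss,t] = F_s - E_t/2 = -5/8, [st,s] = E_t/2 = -25/8, [st,t] = G_s/2 = 5, [tt,s] = F_t - G_s/2 = -5/6, [tt,t] = G_t/2 = -5/2
Gamma^s_ij = (G*[ij,s] - F*[ij,t])/(EG - F^2), Gamma^t_ij = (E*[ij,t] - F*[ij,s])/(EG - F^2)
Gamma_sss = 240/293, Gamma_sst = 210/293, Gamma_stt = -1140/293, Gamma_tss = 1787/3516, Gamma_tst = 347/293, Gamma_ttt = -921/293
X = (9/4, 1), Y = (-1, 11/6) at the point


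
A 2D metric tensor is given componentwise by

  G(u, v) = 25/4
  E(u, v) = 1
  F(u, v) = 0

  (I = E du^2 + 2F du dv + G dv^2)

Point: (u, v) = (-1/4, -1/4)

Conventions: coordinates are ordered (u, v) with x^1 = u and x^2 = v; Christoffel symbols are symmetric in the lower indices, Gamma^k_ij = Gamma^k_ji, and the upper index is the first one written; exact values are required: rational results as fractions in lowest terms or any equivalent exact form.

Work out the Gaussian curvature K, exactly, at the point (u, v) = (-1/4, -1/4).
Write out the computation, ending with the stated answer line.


E = 1, F = 0, G = 25/4, EG - F^2 = 25/4 at the point
E_u = 0, E_v = 0, F_u = 0, F_v = 0, G_u = 0, G_v = 0
E_vv = 0, F_uv = 0, G_uu = 0
The intrinsic route: Brioschi's K = (det M1 - det M2)/(EG - F^2)^2.
M1 = [[-E_vv/2 + F_uv - G_uu/2, E_u/2, F_u - E_v/2], [F_v - G_u/2, E, F], [G_v/2, F, G]] = [[0, 0, 0], [0, 1, 0], [0, 0, 25/4]]; det M1 = 0
M2 = [[0, E_v/2, G_u/2], [E_v/2, E, F], [G_u/2, F, G]] = [[0, 0, 0], [0, 1, 0], [0, 0, 25/4]]; det M2 = 0
det M1 - det M2 = 0; K = 0 / (25/4)^2 = 0

Answer: K = 0


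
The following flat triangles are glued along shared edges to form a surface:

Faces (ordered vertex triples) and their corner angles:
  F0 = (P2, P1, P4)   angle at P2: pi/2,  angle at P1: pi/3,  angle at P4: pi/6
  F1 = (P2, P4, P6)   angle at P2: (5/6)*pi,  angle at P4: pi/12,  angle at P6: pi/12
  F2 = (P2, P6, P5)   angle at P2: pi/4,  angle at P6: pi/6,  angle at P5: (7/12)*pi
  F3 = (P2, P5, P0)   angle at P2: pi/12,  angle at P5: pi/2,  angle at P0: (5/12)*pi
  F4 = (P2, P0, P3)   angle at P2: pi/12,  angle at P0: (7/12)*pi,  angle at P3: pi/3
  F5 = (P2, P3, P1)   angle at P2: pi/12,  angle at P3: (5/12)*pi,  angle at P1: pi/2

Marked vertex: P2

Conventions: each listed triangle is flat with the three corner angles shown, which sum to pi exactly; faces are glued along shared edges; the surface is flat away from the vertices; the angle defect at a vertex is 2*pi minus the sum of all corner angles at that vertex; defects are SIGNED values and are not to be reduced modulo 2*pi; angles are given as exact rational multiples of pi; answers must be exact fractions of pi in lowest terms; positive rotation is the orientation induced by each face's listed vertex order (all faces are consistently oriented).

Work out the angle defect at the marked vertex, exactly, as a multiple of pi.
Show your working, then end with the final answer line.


Sum of corner angles at P2: (11/6)*pi
defect = 2*pi - (11/6)*pi

Answer: defect(P2) = pi/6


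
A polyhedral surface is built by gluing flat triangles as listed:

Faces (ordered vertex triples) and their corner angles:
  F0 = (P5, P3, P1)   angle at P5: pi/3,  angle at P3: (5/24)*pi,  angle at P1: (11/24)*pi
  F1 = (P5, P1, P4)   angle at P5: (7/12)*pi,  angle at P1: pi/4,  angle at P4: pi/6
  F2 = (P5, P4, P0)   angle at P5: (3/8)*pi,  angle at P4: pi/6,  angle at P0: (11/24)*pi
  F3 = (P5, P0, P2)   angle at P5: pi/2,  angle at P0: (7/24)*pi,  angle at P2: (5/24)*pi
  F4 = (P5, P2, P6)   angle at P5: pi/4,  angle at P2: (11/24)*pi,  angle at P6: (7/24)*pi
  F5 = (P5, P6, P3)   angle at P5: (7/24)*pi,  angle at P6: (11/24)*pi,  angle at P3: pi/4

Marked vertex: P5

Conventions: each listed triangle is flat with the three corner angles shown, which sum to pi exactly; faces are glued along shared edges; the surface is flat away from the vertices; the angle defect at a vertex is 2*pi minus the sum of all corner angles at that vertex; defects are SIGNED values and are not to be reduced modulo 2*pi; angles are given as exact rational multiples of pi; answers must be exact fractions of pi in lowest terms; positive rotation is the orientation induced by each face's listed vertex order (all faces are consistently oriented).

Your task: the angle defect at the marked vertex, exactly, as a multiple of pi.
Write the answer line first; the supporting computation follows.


Answer: defect(P5) = -pi/3

Sum of corner angles at P5: (7/3)*pi
defect = 2*pi - (7/3)*pi


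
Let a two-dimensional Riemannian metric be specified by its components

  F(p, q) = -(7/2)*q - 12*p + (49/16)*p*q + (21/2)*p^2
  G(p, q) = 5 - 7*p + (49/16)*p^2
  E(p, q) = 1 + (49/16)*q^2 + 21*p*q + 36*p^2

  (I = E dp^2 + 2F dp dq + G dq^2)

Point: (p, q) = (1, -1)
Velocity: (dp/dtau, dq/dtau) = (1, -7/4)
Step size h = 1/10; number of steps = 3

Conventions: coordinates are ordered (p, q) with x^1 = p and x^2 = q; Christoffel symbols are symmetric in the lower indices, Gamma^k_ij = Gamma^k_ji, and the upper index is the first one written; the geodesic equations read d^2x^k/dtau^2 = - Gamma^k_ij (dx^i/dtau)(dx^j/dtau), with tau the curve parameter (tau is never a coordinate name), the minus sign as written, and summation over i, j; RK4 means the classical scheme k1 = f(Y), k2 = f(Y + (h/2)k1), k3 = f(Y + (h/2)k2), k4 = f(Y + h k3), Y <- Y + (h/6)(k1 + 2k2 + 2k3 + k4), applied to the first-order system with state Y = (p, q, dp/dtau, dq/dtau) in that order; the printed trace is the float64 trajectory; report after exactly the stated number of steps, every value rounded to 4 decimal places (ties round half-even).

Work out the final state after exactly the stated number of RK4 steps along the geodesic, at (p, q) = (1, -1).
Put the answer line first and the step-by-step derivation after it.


Answer: p = 1.3011, q = -1.5250, dp/dtau = 1.0064, dq/dtau = -1.7500

f(Y) = (dp/dtau, dq/dtau, -Gamma^p_ij Y'^i Y'^j, -Gamma^q_ij Y'^i Y'^j) with the Gammas evaluated at the stage position; h = 0.100000; intermediate values shown to 6 dp
step 0: p = 1.0000, q = -1.0000, dp/dtau = 1.0000, dq/dtau = -1.7500
step 1:
  k1: at (p, q) = (1.000000, -1.000000), (dp/dtau, dq/dtau) = (1.000000, -1.750000); Gamma_ppp = 1.333333, Gamma_ppq = 0.388889, Gamma_pqq = 0.000000, Gamma_qpp = -0.078431, Gamma_qpq = -0.022876, Gamma_qqq = 0.000000; k1 = (1.000000, -1.750000, 0.027778, -0.001634)
  k2: at (p, q) = (1.050000, -1.087500), (dp/dtau, dq/dtau) = (1.001389, -1.750082); Gamma_ppp = 1.295808, Gamma_ppq = 0.377944, Gamma_pqq = 0.000000, Gamma_qpp = -0.047891, Gamma_qpq = -0.013968, Gamma_qqq = 0.000000; k2 = (1.001389, -1.750082, 0.025293, -0.000935)
  k3: at (p, q) = (1.050069, -1.087504), (dp/dtau, dq/dtau) = (1.001265, -1.750047); Gamma_ppp = 1.295702, Gamma_ppq = 0.377913, Gamma_pqq = 0.000000, Gamma_qpp = -0.047846, Gamma_qpq = -0.013955, Gamma_qqq = 0.000000; k3 = (1.001265, -1.750047, 0.025423, -0.000939)
  k4: at (p, q) = (1.100126, -1.175005), (dp/dtau, dq/dtau) = (1.002542, -1.750094); Gamma_ppp = 1.258976, Gamma_ppq = 0.367201, Gamma_pqq = 0.000000, Gamma_qpp = -0.020716, Gamma_qpq = -0.006042, Gamma_qqq = 0.000000; k4 = (1.002542, -1.750094, 0.023156, -0.000381)
  Y <- Y + (h/6)(k1 + 2k2 + 2k3 + k4): p = 1.1001, q = -1.1750, dp/dtau = 1.0025, dq/dtau = -1.7501
step 2:
  k1: at (p, q) = (1.100131, -1.175006), (dp/dtau, dq/dtau) = (1.002539, -1.750096); Gamma_ppp = 1.258970, Gamma_ppq = 0.367200, Gamma_pqq = 0.000000, Gamma_qpp = -0.020714, Gamma_qpq = -0.006042, Gamma_qqq = 0.000000; k1 = (1.002539, -1.750096, 0.023161, -0.000381)
  k2: at (p, q) = (1.150258, -1.262511), (dp/dtau, dq/dtau) = (1.003697, -1.750115); Gamma_ppp = 1.223164, Gamma_ppq = 0.356756, Gamma_pqq = 0.000000, Gamma_qpp = 0.003376, Gamma_qpq = 0.000985, Gamma_qqq = 0.000000; k2 = (1.003697, -1.750115, 0.021120, 0.000058)
  k3: at (p, q) = (1.150316, -1.262512), (dp/dtau, dq/dtau) = (1.003595, -1.750093); Gamma_ppp = 1.223082, Gamma_ppq = 0.356732, Gamma_pqq = 0.000000, Gamma_qpp = 0.003402, Gamma_qpq = 0.000992, Gamma_qqq = 0.000000; k3 = (1.003595, -1.750093, 0.021226, 0.000059)
  k4: at (p, q) = (1.200490, -1.350015), (dp/dtau, dq/dtau) = (1.004662, -1.750090); Gamma_ppp = 1.188328, Gamma_ppq = 0.346596, Gamma_pqq = 0.000000, Gamma_qpp = 0.024761, Gamma_qpq = 0.007222, Gamma_qqq = 0.000000; k4 = (1.004662, -1.750090, 0.019369, 0.000404)
  Y <- Y + (h/6)(k1 + 2k2 + 2k3 + k4): p = 1.2005, q = -1.3500, dp/dtau = 1.0047, dq/dtau = -1.7501
step 3:
  k1: at (p, q) = (1.200494, -1.350016), (dp/dtau, dq/dtau) = (1.004660, -1.750092); Gamma_ppp = 1.188323, Gamma_ppq = 0.346594, Gamma_pqq = 0.000000, Gamma_qpp = 0.024762, Gamma_qpq = 0.007222, Gamma_qqq = 0.000000; k1 = (1.004660, -1.750092, 0.019373, 0.000404)
  k2: at (p, q) = (1.250727, -1.437520), (dp/dtau, dq/dtau) = (1.005628, -1.750072); Gamma_ppp = 1.154668, Gamma_ppq = 0.336778, Gamma_pqq = 0.000000, Gamma_qpp = 0.043693, Gamma_qpq = 0.012744, Gamma_qqq = 0.000000; k2 = (1.005628, -1.750072, 0.017704, 0.000670)
  k3: at (p, q) = (1.250775, -1.437519), (dp/dtau, dq/dtau) = (1.005545, -1.750058); Gamma_ppp = 1.154605, Gamma_ppq = 0.336760, Gamma_pqq = 0.000000, Gamma_qpp = 0.043707, Gamma_qpq = 0.012748, Gamma_qqq = 0.000000; k3 = (1.005545, -1.750058, 0.017789, 0.000673)
  k4: at (p, q) = (1.301048, -1.525022), (dp/dtau, dq/dtau) = (1.006439, -1.750024); Gamma_ppp = 1.122110, Gamma_ppq = 0.327282, Gamma_pqq = 0.000000, Gamma_qpp = 0.060465, Gamma_qpq = 0.017636, Gamma_qqq = 0.000000; k4 = (1.006439, -1.750024, 0.016272, 0.000877)
  Y <- Y + (h/6)(k1 + 2k2 + 2k3 + k4): p = 1.3011, q = -1.5250, dp/dtau = 1.0064, dq/dtau = -1.7500


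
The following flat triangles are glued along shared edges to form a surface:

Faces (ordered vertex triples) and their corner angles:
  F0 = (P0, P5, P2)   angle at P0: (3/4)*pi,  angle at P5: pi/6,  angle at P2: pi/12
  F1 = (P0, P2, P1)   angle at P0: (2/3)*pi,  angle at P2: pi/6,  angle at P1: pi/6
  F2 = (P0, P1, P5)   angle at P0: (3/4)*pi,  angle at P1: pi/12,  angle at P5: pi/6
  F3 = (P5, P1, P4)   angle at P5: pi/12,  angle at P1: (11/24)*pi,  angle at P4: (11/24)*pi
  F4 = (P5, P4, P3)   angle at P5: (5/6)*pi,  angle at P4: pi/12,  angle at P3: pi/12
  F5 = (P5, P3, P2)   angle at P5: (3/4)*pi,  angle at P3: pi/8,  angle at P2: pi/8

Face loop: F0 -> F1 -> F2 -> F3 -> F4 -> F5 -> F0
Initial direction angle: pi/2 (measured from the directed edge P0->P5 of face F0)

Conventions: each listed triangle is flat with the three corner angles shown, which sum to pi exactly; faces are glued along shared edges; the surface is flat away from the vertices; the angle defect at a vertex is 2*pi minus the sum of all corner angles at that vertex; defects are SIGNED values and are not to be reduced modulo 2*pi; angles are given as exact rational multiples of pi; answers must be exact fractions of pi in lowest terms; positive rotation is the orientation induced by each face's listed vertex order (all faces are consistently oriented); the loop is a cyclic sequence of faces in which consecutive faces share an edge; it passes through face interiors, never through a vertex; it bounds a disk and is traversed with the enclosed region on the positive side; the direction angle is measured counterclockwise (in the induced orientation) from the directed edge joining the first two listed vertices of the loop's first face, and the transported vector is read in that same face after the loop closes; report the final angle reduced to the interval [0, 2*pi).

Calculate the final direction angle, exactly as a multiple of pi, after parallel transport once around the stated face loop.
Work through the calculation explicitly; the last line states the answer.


enclosed vertex P0: corner angles sum to (13/6)*pi, defect = 2*pi - (13/6)*pi = -pi/6
enclosed vertex P5: corner angles sum to 2*pi, defect = 2*pi - 2*pi = 0
the rotation equals the total enclosed defect, so the final angle is initial + defects (mod 2*pi)
final angle = pi/2 - pi/6 = pi/3 (mod 2*pi)

Answer: final direction angle = pi/3


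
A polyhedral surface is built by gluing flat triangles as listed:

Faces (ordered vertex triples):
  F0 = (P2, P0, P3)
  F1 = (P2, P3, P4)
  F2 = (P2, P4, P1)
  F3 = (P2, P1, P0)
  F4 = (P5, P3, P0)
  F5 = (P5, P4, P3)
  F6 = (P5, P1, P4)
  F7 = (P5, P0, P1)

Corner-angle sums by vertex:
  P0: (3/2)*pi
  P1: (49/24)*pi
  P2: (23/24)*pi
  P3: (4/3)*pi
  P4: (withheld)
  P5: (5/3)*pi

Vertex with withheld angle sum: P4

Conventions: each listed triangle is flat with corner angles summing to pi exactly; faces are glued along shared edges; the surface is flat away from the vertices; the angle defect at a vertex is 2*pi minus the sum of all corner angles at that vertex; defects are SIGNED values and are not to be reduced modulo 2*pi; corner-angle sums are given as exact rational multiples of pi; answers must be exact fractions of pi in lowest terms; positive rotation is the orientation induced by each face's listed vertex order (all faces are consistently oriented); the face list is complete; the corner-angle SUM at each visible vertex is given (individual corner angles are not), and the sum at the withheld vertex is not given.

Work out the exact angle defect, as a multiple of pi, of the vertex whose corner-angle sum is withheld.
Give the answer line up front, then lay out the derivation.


Answer: defect(P4) = (3/2)*pi

V = 6, E = 12, F = 8; chi = V - E + F = 2
Gauss-Bonnet: total defect = 2*pi*chi = 4*pi; visible defects sum to (5/2)*pi


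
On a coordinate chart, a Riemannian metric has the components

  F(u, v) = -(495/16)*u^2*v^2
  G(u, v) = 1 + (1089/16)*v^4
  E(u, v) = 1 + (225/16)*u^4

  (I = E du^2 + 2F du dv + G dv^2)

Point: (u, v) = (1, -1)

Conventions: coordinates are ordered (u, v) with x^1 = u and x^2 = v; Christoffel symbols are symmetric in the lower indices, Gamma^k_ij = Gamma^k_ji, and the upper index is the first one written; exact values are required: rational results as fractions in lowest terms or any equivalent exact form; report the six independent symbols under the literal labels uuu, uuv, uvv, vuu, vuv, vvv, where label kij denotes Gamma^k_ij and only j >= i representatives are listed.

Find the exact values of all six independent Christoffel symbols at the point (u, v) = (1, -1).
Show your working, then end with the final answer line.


E = 241/16, F = -495/16, G = 1105/16 at the point
E_u = 225/4, E_v = 0, F_u = -495/8, F_v = 495/8, G_u = 0, G_v = -1089/4
EG - F^2 = 665/8;  g^inv = (8/665) * [[1105/16, 495/16], [495/16, 241/16]]
first-kind symbols [ij,l] = (1/2)(d_i g_jl + d_j g_il - d_l g_ij): [uu,u] = E_u/2 = 225/8, [uu,v] = F_u - E_v/2 = -495/8, [uv,u] = E_v/2 = 0, [uv,v] = G_u/2 = 0, [vv,u] = F_v - G_u/2 = 495/8, [vv,v] = G_v/2 = -1089/8
Gamma^u_ij = (G*[ij,u] - F*[ij,v])/(EG - F^2), Gamma^v_ij = (E*[ij,v] - F*[ij,u])/(EG - F^2)

Answer: Gamma_uuu = 45/133, Gamma_uuv = 0, Gamma_uvv = 99/133, Gamma_vuu = -99/133, Gamma_vuv = 0, Gamma_vvv = -1089/665


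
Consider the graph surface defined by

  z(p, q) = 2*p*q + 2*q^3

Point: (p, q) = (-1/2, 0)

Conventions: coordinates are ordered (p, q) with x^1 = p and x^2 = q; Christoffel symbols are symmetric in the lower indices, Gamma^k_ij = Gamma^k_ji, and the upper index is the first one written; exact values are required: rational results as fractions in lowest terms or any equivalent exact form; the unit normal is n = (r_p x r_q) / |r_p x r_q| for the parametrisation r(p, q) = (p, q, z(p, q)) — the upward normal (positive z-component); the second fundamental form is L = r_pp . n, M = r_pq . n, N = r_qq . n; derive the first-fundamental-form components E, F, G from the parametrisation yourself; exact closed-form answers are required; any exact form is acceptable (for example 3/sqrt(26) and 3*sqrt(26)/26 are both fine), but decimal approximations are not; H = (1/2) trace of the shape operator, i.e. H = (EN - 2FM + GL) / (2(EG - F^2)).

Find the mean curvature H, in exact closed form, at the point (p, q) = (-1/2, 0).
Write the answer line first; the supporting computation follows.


Answer: H = 0

z_p = 0, z_q = -1, z_pp = 0, z_pq = 2, z_qq = 0
E = 1, F = 0, G = 2; answer radicand W^2 = 2
unnormalised second-form numerators: l = 0, m = 2, n = 0; L = l/sqrt(2), and similarly M = m/sqrt(W^2), N = n/sqrt(W^2)
H = (E*n - 2*F*m + G*l) / (2*(EG - F^2)*sqrt(W^2)); E*n - 2*F*m + G*l = 0, EG - F^2 = 2, so H = (0)/sqrt(2)
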